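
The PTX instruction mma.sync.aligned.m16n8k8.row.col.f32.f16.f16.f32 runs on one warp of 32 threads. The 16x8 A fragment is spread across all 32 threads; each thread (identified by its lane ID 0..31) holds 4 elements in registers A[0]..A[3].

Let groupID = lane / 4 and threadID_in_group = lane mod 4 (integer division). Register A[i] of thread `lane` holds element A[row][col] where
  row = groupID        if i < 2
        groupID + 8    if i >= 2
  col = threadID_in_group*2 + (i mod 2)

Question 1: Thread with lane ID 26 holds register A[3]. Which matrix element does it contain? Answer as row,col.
14,5

lane 26->26/4=6, 26 mod 4=2
i=3  r:6+8->14  c:2·2+1->5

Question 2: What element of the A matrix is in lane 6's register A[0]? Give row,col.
1,4

lane 6: gr=1 (6/4), th=2 (6%4)
i=0: r=1+0=1, c=2*2+0=4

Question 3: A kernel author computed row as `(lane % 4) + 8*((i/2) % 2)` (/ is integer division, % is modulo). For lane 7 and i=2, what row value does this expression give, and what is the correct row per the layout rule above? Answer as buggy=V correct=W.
buggy=11 correct=9

`(lane % 4) + 8*((i/2) % 2)`[7,2]->11
lane 7: gid=1 (7/4), tid=3 (7%4)
i=2: r=1+8=9, c=3*2+0=6
row: 11 vs 9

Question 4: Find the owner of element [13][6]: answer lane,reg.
23,2

r: 13->gid=5,r8=1  c: 6->tid=3,i&1=0
L=5*4+3=23  i=1*2+0=2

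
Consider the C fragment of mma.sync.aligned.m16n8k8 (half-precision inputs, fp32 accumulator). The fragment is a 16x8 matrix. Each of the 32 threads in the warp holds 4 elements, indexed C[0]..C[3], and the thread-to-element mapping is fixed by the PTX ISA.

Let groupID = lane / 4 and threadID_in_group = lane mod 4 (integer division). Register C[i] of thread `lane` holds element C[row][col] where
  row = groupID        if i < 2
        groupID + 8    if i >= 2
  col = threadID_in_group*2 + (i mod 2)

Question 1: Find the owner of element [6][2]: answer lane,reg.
r: 6->gid=6,r8=0  c: 2->tid=1,i&1=0
L=6*4+1=25  i=0*2+0=0

25,0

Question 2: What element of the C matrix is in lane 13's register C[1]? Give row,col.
3,3

lane 13->13/4=3, 13 mod 4=1
i=1  r:3+0->3  c:2·1+1->3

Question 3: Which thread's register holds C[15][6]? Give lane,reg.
r=15->g=7,rb=1  c=6->t=3,b0=0
L=7*4+3=31  i=1*2+0=2

31,2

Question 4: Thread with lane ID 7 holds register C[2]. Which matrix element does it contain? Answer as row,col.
L=7=>grp=7>>2=1, tig=7&3=3
[2]=>row 1+8=9  col 3·2+0=6

9,6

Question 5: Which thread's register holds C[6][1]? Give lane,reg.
r:6=>grp=6,rB=0  c:1=>tig=0,lo=1
L=6*4+0=24  i=0*2+1=1

24,1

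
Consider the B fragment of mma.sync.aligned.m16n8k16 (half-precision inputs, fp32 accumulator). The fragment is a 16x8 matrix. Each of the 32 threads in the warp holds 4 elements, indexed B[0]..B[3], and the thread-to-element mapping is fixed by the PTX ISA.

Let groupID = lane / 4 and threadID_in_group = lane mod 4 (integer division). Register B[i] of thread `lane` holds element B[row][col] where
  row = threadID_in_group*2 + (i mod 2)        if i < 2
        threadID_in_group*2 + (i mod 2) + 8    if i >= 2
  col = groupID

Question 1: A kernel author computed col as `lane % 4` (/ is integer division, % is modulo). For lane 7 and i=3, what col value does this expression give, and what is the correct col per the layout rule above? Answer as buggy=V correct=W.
buggy=3 correct=1

`lane % 4`[7,3]->3
lane 7->7/4=1, 7 mod 4=3
i=3  r:2·3+1+8->15  c:1
col: 3 vs 1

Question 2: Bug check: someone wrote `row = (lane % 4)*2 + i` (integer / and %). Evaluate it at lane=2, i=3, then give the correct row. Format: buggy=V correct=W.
`(lane % 4)*2 + i`[2,3]→7
lane 2: G=0 (2/4), T=2 (2%4)
i=3: r=2*2+1+8=13, c=G=0
row: 7 vs 13

buggy=7 correct=13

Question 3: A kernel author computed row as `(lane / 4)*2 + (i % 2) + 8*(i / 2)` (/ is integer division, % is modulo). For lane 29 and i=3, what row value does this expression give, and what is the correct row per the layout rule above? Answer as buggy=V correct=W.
`(lane / 4)*2 + (i % 2) + 8*(i / 2)`[29,3]->23
L=29->g=29>>2=7, t=29&3=1
[3]->row 1·2+1+8=11  col g=7
row: 23 vs 11

buggy=23 correct=11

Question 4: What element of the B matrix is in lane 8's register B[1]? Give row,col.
L=8→G=8>>2=2, T=8&3=0
[1]→row 0·2+1+0=1  col G=2

1,2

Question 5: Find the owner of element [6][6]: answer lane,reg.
27,0

c=6->g=6  r=6->rb=0,t=3,b0=0
L=6*4+3=27  i=0*2+0=0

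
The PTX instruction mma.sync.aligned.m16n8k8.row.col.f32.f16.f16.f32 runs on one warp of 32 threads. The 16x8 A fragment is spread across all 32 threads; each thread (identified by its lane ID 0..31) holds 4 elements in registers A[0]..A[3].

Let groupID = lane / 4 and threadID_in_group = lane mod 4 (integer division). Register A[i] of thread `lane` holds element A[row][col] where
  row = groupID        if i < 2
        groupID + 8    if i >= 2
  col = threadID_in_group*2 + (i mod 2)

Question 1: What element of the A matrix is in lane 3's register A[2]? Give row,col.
8,6

L=3=>grp=3>>2=0, tig=3&3=3
[2]=>row 0+8=8  col 3·2+0=6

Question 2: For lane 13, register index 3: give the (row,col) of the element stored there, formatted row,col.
L=13⇒gr=13>>2=3, th=13&3=1
[3]⇒row 3+8=11  col 1·2+1=3

11,3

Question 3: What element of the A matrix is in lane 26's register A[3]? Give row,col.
26: gid=6,tid=2
[3] (6+8,2*2+1) = (14,5)

14,5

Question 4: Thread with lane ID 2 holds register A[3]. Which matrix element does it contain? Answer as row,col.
lane 2: gr=0 (2/4), th=2 (2%4)
i=3: r=0+8=8, c=2*2+1=5

8,5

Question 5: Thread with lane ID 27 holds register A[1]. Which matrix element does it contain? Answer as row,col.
27: gid=6,tid=3
[1] (6+0,3*2+1) = (6,7)

6,7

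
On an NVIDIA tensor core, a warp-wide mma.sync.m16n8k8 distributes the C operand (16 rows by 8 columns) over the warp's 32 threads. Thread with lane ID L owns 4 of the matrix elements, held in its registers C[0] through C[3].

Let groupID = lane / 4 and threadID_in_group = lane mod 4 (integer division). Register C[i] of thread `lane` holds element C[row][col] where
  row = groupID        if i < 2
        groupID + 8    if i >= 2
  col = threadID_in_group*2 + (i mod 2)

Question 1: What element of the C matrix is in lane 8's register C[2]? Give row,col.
10,0

lane 8=>8/4=2, 8 mod 4=0
i=2  r:2+8=>10  c:2·0+0=>0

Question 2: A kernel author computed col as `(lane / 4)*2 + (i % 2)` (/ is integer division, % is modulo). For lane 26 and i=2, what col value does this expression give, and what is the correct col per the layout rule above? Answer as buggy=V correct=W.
`(lane / 4)*2 + (i % 2)`[26,2]->12
lane 26: g=6 (26/4), t=2 (26%4)
i=2: r=6+8=14, c=2*2+0=4
col: 12 vs 4

buggy=12 correct=4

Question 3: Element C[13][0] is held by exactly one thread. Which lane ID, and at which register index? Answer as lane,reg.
r=13⇒gr=5,Rb=1  c=0⇒th=0,odd=0
L=5*4+0=20  i=1*2+0=2

20,2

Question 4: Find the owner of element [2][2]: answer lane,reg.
r:2=>grp=2,rB=0  c:2=>tig=1,lo=0
L=2*4+1=9  i=0*2+0=0

9,0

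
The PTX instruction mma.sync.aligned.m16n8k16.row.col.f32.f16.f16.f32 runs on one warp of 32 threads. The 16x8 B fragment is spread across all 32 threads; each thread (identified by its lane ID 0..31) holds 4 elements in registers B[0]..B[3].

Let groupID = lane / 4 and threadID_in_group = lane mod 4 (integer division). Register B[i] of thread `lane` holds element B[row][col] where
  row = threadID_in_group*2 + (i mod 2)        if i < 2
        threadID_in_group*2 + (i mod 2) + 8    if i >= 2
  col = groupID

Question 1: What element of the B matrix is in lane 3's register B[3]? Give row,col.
15,0

lane 3: gid=0 (3/4), tid=3 (3%4)
i=3: r=3*2+1+8=15, c=gid=0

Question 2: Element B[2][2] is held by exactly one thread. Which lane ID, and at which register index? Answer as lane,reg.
c=2->g=2  r=2->rb=0,t=1,b0=0
L=2*4+1=9  i=0*2+0=0

9,0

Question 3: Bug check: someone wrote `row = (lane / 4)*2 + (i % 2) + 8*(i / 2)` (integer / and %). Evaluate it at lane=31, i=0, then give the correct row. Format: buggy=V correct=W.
buggy=14 correct=6

`(lane / 4)*2 + (i % 2) + 8*(i / 2)`[31,0]=>14
31: grp=7,tig=3
[0] (3*2+0+0,7) = (6,7)
row: 14 vs 6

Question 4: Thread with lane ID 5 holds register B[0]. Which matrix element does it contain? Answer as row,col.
lane 5⇒5/4=1, 5 mod 4=1
i=0  r:2·1+0+0⇒2  c:1

2,1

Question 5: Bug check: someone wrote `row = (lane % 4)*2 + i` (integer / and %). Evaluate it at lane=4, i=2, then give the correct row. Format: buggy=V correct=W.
`(lane % 4)*2 + i`[4,2]→2
4: G=1,T=0
[2] (0*2+0+8,1) = (8,1)
row: 2 vs 8

buggy=2 correct=8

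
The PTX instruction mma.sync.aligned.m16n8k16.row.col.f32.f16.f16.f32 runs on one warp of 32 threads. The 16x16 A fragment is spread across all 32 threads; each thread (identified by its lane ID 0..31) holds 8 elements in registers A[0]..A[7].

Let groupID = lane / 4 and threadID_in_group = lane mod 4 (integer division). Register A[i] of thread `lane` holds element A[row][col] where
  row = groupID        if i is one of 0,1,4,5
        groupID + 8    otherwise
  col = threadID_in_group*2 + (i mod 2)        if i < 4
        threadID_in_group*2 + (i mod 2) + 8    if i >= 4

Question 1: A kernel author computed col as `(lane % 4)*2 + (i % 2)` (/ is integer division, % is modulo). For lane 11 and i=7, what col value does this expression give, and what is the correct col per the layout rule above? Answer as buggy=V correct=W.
buggy=7 correct=15

`(lane % 4)*2 + (i % 2)`[11,7]→7
lane 11→11/4=2, 11 mod 4=3
i=7  r:2+8→10  c:2·3+1+8→15
col: 7 vs 15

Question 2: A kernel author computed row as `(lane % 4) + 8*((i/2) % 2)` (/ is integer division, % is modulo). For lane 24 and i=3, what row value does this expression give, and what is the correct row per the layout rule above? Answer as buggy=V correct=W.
buggy=8 correct=14

`(lane % 4) + 8*((i/2) % 2)`[24,3]→8
24: G=6,T=0
[3] (6+8,0*2+1+0) = (14,1)
row: 8 vs 14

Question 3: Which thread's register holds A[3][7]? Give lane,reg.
15,1

r: 3->gid=3,r8=0  c: 7->c8=0,tid=3,i&1=1
L=3*4+3=15  i=0*4+0*2+1=1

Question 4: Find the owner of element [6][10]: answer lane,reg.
25,4

r=6⇒gr=6,Rb=0  c=10⇒Cb=1,th=1,odd=0
L=6*4+1=25  i=1*4+0*2+0=4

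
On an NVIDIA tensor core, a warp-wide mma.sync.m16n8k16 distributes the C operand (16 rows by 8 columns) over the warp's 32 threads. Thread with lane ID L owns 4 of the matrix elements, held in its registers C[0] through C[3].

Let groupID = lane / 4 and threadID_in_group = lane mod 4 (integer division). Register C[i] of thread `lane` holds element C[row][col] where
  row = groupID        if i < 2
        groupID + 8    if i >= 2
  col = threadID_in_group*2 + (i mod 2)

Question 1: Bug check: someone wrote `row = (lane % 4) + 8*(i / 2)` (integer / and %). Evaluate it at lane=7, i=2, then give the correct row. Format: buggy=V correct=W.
`(lane % 4) + 8*(i / 2)`[7,2]=>11
lane 7=>7/4=1, 7 mod 4=3
i=2  r:1+8=>9  c:2·3+0=>6
row: 11 vs 9

buggy=11 correct=9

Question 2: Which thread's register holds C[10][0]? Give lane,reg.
8,2

r=10→G=2,rhi=1  c=0→T=0,p=0
L=2*4+0=8  i=1*2+0=2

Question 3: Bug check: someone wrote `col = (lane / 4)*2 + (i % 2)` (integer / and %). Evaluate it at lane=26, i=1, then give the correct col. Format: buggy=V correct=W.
buggy=13 correct=5

`(lane / 4)*2 + (i % 2)`[26,1]⇒13
26: gr=6,th=2
[1] (6+0,2*2+1) = (6,5)
col: 13 vs 5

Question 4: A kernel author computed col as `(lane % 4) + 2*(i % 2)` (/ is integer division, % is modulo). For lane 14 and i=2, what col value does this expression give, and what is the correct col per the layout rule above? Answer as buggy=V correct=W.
`(lane % 4) + 2*(i % 2)`[14,2]⇒2
L=14⇒gr=14>>2=3, th=14&3=2
[2]⇒row 3+8=11  col 2·2+0=4
col: 2 vs 4

buggy=2 correct=4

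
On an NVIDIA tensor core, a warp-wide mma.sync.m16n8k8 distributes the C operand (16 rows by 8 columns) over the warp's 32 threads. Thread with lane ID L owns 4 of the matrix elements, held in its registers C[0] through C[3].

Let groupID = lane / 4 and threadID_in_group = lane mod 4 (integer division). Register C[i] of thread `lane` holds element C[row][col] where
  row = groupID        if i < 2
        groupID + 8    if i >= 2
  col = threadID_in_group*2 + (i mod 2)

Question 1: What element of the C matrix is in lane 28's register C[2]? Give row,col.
L=28⇒gr=28>>2=7, th=28&3=0
[2]⇒row 7+8=15  col 0·2+0=0

15,0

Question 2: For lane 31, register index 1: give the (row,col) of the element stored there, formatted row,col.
7,7

lane 31: gr=7 (31/4), th=3 (31%4)
i=1: r=7+0=7, c=3*2+1=7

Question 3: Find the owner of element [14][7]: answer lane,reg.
r:14=>grp=6,rB=1  c:7=>tig=3,lo=1
L=6*4+3=27  i=1*2+1=3

27,3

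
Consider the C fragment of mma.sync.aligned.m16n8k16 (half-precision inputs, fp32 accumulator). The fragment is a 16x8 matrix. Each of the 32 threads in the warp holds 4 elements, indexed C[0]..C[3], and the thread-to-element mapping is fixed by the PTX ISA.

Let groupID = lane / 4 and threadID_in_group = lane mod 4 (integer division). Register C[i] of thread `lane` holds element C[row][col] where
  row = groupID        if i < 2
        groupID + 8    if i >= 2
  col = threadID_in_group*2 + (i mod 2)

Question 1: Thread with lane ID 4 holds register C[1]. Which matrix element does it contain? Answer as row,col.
L=4=>grp=4>>2=1, tig=4&3=0
[1]=>row 1+0=1  col 0·2+1=1

1,1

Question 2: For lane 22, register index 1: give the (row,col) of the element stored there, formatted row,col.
L=22=>grp=22>>2=5, tig=22&3=2
[1]=>row 5+0=5  col 2·2+1=5

5,5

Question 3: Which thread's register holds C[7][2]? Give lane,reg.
r: 7->gid=7,r8=0  c: 2->tid=1,i&1=0
L=7*4+1=29  i=0*2+0=0

29,0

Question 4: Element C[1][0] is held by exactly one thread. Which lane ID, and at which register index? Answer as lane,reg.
4,0

r:1=>grp=1,rB=0  c:0=>tig=0,lo=0
L=1*4+0=4  i=0*2+0=0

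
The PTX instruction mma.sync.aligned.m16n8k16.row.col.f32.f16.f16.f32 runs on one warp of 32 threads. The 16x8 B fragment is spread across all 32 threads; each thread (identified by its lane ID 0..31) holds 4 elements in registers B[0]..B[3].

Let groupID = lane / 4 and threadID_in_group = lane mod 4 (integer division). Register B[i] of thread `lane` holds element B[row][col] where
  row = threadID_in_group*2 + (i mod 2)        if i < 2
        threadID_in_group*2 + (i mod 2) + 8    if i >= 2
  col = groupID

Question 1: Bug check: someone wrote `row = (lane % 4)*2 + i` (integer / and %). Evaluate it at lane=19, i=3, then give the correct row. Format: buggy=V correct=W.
buggy=9 correct=15

`(lane % 4)*2 + i`[19,3]⇒9
lane 19: gr=4 (19/4), th=3 (19%4)
i=3: r=3*2+1+8=15, c=gr=4
row: 9 vs 15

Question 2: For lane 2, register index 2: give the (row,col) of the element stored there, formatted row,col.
12,0

2: grp=0,tig=2
[2] (2*2+0+8,0) = (12,0)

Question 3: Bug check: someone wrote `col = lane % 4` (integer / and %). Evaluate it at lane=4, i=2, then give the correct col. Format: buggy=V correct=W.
`lane % 4`[4,2]->0
L=4->g=4>>2=1, t=4&3=0
[2]->row 0·2+0+8=8  col g=1
col: 0 vs 1

buggy=0 correct=1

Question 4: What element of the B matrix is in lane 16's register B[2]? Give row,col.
8,4

lane 16: g=4 (16/4), t=0 (16%4)
i=2: r=0*2+0+8=8, c=g=4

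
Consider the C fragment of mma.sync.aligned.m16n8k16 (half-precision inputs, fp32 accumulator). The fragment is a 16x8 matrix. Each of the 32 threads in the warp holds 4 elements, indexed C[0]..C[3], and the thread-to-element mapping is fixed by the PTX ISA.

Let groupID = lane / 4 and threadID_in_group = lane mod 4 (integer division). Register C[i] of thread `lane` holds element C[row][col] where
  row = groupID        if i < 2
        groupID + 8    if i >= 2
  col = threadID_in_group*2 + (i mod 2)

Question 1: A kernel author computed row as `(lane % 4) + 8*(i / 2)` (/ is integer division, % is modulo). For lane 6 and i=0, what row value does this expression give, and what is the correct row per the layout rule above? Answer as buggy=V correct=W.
buggy=2 correct=1

`(lane % 4) + 8*(i / 2)`[6,0]⇒2
lane 6: gr=1 (6/4), th=2 (6%4)
i=0: r=1+0=1, c=2*2+0=4
row: 2 vs 1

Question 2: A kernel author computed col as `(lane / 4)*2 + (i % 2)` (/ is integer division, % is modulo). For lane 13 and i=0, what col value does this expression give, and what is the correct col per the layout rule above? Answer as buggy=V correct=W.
`(lane / 4)*2 + (i % 2)`[13,0]->6
lane 13: g=3 (13/4), t=1 (13%4)
i=0: r=3+0=3, c=1*2+0=2
col: 6 vs 2

buggy=6 correct=2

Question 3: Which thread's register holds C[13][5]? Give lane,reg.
22,3

r=13⇒gr=5,Rb=1  c=5⇒th=2,odd=1
L=5*4+2=22  i=1*2+1=3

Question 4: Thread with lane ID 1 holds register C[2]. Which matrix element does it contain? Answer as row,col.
8,2

L=1⇒gr=1>>2=0, th=1&3=1
[2]⇒row 0+8=8  col 1·2+0=2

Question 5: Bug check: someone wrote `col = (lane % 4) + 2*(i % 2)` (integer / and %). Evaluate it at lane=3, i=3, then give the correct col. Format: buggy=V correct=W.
buggy=5 correct=7

`(lane % 4) + 2*(i % 2)`[3,3]->5
lane 3->3/4=0, 3 mod 4=3
i=3  r:0+8->8  c:2·3+1->7
col: 5 vs 7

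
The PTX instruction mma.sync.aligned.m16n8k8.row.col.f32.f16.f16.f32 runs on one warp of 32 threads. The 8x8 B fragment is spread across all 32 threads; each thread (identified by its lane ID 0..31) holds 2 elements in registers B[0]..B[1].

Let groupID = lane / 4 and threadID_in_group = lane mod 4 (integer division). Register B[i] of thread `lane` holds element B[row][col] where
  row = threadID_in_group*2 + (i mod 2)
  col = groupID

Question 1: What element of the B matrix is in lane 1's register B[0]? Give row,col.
2,0

lane 1: gid=0 (1/4), tid=1 (1%4)
i=0: r=1*2+0=2, c=gid=0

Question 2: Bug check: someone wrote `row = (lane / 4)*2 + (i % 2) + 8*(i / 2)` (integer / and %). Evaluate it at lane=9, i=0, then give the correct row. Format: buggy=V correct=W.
buggy=4 correct=2

`(lane / 4)*2 + (i % 2) + 8*(i / 2)`[9,0]->4
lane 9: gid=2 (9/4), tid=1 (9%4)
i=0: r=1*2+0=2, c=gid=2
row: 4 vs 2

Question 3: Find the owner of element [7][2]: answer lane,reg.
11,1

c: 2->gid=2  r: 7->tid=3,i&1=1
L=2*4+3=11  i=1=1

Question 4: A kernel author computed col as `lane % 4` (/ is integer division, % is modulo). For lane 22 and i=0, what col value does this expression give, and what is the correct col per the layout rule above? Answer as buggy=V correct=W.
`lane % 4`[22,0]⇒2
lane 22: gr=5 (22/4), th=2 (22%4)
i=0: r=2*2+0=4, c=gr=5
col: 2 vs 5

buggy=2 correct=5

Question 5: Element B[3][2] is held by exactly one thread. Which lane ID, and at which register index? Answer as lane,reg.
9,1

c:2=>grp=2  r:3=>tig=1,lo=1
L=2*4+1=9  i=1=1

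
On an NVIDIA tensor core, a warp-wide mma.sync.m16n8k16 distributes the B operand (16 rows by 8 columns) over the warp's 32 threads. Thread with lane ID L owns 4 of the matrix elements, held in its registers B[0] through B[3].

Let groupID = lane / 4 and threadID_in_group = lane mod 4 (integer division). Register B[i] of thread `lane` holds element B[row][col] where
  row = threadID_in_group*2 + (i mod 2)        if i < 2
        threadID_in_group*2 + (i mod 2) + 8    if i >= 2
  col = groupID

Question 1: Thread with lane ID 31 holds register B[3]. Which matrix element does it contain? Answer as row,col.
lane 31: gid=7 (31/4), tid=3 (31%4)
i=3: r=3*2+1+8=15, c=gid=7

15,7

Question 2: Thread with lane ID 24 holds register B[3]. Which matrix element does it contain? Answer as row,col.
9,6

L=24=>grp=24>>2=6, tig=24&3=0
[3]=>row 0·2+1+8=9  col grp=6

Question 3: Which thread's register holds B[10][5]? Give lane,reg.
c=5→G=5  r=10→rhi=1,T=1,p=0
L=5*4+1=21  i=1*2+0=2

21,2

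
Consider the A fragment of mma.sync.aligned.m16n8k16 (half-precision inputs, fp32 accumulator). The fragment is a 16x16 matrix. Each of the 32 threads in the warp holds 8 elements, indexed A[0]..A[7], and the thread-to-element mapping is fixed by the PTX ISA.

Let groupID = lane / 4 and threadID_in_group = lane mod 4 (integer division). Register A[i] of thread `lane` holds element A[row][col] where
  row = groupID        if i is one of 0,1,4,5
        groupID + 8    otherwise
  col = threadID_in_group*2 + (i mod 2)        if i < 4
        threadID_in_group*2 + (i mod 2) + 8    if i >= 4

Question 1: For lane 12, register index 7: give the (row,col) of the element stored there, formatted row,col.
11,9

lane 12: grp=3 (12/4), tig=0 (12%4)
i=7: r=3+8=11, c=0*2+1+8=9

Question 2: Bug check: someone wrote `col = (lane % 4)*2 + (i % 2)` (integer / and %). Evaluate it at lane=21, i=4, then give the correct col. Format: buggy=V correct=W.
`(lane % 4)*2 + (i % 2)`[21,4]→2
lane 21: G=5 (21/4), T=1 (21%4)
i=4: r=5+0=5, c=1*2+0+8=10
col: 2 vs 10

buggy=2 correct=10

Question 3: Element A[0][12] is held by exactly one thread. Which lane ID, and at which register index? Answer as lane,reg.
2,4

r:0=>grp=0,rB=0  c:12=>cB=1,tig=2,lo=0
L=0*4+2=2  i=1*4+0*2+0=4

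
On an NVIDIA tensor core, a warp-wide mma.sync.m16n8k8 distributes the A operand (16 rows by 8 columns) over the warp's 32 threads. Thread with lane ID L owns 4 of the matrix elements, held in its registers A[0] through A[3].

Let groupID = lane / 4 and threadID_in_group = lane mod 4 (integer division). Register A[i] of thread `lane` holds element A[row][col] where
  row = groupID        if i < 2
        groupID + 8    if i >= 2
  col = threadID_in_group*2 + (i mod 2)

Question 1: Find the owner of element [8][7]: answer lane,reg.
3,3

r=8->g=0,rb=1  c=7->t=3,b0=1
L=0*4+3=3  i=1*2+1=3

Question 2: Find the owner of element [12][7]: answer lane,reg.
r=12→G=4,rhi=1  c=7→T=3,p=1
L=4*4+3=19  i=1*2+1=3

19,3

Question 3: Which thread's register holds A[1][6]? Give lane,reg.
7,0

r:1=>grp=1,rB=0  c:6=>tig=3,lo=0
L=1*4+3=7  i=0*2+0=0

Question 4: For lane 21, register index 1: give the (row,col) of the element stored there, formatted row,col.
5,3

lane 21: gid=5 (21/4), tid=1 (21%4)
i=1: r=5+0=5, c=1*2+1=3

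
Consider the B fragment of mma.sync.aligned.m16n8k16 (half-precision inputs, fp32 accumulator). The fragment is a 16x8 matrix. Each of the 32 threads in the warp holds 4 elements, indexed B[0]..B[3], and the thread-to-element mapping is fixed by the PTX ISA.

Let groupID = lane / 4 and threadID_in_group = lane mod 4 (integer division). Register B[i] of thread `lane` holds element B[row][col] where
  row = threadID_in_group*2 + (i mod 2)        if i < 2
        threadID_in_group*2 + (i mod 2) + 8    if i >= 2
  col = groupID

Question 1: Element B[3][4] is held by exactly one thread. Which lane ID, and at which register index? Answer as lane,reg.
c:4=>grp=4  r:3=>rB=0,tig=1,lo=1
L=4*4+1=17  i=0*2+1=1

17,1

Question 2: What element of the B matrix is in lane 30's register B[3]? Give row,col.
13,7

lane 30: gr=7 (30/4), th=2 (30%4)
i=3: r=2*2+1+8=13, c=gr=7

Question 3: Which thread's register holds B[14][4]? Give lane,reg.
19,2

c=4->g=4  r=14->rb=1,t=3,b0=0
L=4*4+3=19  i=1*2+0=2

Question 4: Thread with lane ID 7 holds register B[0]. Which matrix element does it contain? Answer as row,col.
lane 7->7/4=1, 7 mod 4=3
i=0  r:2·3+0+0->6  c:1

6,1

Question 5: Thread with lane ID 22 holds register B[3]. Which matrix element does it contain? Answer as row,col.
22: g=5,t=2
[3] (2*2+1+8,5) = (13,5)

13,5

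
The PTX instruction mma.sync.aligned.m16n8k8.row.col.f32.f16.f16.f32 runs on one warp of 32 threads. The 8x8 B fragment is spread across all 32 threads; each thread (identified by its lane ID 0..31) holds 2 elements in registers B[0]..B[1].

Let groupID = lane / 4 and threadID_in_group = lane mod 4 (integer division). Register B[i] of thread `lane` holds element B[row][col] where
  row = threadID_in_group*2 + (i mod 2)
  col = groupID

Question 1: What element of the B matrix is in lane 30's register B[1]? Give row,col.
lane 30: gr=7 (30/4), th=2 (30%4)
i=1: r=2*2+1=5, c=gr=7

5,7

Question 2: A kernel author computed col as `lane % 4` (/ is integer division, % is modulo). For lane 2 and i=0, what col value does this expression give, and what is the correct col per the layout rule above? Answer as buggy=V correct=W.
buggy=2 correct=0

`lane % 4`[2,0]=>2
2: grp=0,tig=2
[0] (2*2+0,0) = (4,0)
col: 2 vs 0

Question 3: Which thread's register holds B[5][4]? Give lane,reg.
c=4->g=4  r=5->t=2,b0=1
L=4*4+2=18  i=1=1

18,1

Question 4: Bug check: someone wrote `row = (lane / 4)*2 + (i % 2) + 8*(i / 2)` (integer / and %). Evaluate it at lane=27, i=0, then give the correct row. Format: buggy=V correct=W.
buggy=12 correct=6

`(lane / 4)*2 + (i % 2) + 8*(i / 2)`[27,0]→12
27: G=6,T=3
[0] (3*2+0,6) = (6,6)
row: 12 vs 6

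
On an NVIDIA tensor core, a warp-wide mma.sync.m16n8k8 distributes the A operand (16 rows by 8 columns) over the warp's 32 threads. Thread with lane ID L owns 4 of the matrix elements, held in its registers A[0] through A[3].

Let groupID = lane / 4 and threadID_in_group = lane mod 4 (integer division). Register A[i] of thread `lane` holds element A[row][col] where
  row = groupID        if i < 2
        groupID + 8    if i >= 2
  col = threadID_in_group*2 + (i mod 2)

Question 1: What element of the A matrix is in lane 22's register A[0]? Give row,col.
5,4

22: grp=5,tig=2
[0] (5+0,2*2+0) = (5,4)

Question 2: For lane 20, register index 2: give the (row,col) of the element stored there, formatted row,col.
13,0

20: gr=5,th=0
[2] (5+8,0*2+0) = (13,0)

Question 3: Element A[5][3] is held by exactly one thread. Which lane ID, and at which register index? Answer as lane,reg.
21,1

r=5→G=5,rhi=0  c=3→T=1,p=1
L=5*4+1=21  i=0*2+1=1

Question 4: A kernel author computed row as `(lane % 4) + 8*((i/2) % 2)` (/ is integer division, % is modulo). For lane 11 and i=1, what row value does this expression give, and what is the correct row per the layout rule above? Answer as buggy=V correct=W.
buggy=3 correct=2

`(lane % 4) + 8*((i/2) % 2)`[11,1]=>3
lane 11: grp=2 (11/4), tig=3 (11%4)
i=1: r=2+0=2, c=3*2+1=7
row: 3 vs 2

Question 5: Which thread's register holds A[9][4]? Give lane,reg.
6,2

r: 9->gid=1,r8=1  c: 4->tid=2,i&1=0
L=1*4+2=6  i=1*2+0=2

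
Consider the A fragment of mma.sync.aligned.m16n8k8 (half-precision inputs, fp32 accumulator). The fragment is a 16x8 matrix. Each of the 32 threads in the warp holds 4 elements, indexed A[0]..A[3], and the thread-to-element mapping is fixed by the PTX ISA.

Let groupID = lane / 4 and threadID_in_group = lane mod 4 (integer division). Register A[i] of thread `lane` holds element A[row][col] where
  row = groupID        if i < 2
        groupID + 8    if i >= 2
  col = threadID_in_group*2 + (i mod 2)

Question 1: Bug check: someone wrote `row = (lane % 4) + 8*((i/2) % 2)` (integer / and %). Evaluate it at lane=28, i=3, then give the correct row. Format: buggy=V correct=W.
`(lane % 4) + 8*((i/2) % 2)`[28,3]->8
L=28->g=28>>2=7, t=28&3=0
[3]->row 7+8=15  col 0·2+1=1
row: 8 vs 15

buggy=8 correct=15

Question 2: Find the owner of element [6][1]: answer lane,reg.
24,1

r=6→G=6,rhi=0  c=1→T=0,p=1
L=6*4+0=24  i=0*2+1=1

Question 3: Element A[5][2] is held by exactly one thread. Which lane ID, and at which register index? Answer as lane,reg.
21,0

r=5⇒gr=5,Rb=0  c=2⇒th=1,odd=0
L=5*4+1=21  i=0*2+0=0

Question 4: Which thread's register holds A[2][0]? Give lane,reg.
r=2→G=2,rhi=0  c=0→T=0,p=0
L=2*4+0=8  i=0*2+0=0

8,0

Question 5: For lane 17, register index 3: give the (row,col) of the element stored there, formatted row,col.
12,3

lane 17: grp=4 (17/4), tig=1 (17%4)
i=3: r=4+8=12, c=1*2+1=3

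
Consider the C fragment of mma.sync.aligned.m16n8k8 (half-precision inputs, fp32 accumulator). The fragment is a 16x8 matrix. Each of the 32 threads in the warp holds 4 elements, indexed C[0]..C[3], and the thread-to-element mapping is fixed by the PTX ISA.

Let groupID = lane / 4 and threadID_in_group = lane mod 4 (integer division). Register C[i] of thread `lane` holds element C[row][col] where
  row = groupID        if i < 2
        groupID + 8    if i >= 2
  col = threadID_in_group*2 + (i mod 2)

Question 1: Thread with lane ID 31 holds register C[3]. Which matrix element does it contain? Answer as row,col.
L=31->gid=31>>2=7, tid=31&3=3
[3]->row 7+8=15  col 3·2+1=7

15,7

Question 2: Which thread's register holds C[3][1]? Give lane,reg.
12,1

r: 3->gid=3,r8=0  c: 1->tid=0,i&1=1
L=3*4+0=12  i=0*2+1=1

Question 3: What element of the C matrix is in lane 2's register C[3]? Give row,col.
2: grp=0,tig=2
[3] (0+8,2*2+1) = (8,5)

8,5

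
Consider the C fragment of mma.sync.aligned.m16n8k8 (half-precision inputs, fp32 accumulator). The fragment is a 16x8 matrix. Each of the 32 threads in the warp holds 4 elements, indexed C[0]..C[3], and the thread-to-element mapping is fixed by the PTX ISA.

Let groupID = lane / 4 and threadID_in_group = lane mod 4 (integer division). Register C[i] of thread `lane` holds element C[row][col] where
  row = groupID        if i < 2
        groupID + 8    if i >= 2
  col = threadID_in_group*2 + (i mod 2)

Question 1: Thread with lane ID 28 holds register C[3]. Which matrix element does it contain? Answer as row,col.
15,1

28: gid=7,tid=0
[3] (7+8,0*2+1) = (15,1)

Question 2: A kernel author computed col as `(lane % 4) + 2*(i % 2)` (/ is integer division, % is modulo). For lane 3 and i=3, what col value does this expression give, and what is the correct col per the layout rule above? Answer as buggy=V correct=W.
`(lane % 4) + 2*(i % 2)`[3,3]->5
3: gid=0,tid=3
[3] (0+8,3*2+1) = (8,7)
col: 5 vs 7

buggy=5 correct=7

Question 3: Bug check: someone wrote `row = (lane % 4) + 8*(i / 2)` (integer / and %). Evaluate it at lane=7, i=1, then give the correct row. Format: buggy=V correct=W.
buggy=3 correct=1

`(lane % 4) + 8*(i / 2)`[7,1]⇒3
lane 7⇒7/4=1, 7 mod 4=3
i=1  r:1+0⇒1  c:2·3+1⇒7
row: 3 vs 1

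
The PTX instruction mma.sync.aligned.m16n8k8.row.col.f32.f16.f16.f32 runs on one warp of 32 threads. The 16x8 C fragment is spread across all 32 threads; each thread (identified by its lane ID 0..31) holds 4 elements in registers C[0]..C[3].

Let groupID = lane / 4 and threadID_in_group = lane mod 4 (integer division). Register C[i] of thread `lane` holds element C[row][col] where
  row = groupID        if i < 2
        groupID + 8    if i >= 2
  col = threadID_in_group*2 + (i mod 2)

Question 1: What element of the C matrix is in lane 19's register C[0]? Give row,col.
4,6

lane 19: g=4 (19/4), t=3 (19%4)
i=0: r=4+0=4, c=3*2+0=6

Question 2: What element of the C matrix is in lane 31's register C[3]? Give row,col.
15,7

lane 31=>31/4=7, 31 mod 4=3
i=3  r:7+8=>15  c:2·3+1=>7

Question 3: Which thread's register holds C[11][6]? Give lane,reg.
15,2

r=11->g=3,rb=1  c=6->t=3,b0=0
L=3*4+3=15  i=1*2+0=2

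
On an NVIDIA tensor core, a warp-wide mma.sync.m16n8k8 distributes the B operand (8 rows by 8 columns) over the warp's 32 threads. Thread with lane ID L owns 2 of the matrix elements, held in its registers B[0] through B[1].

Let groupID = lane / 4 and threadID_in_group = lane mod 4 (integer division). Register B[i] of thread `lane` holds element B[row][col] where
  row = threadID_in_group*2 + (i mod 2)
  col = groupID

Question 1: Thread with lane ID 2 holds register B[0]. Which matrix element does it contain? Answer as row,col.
L=2=>grp=2>>2=0, tig=2&3=2
[0]=>row 2·2+0=4  col grp=0

4,0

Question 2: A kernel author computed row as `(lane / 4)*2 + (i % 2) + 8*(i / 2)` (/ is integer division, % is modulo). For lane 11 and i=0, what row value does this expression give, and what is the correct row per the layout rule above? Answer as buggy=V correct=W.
`(lane / 4)*2 + (i % 2) + 8*(i / 2)`[11,0]→4
lane 11→11/4=2, 11 mod 4=3
i=0  r:2·3+0→6  c:2
row: 4 vs 6

buggy=4 correct=6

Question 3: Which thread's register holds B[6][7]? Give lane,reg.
c:7=>grp=7  r:6=>tig=3,lo=0
L=7*4+3=31  i=0=0

31,0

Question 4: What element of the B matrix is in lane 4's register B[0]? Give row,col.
4: G=1,T=0
[0] (0*2+0,1) = (0,1)

0,1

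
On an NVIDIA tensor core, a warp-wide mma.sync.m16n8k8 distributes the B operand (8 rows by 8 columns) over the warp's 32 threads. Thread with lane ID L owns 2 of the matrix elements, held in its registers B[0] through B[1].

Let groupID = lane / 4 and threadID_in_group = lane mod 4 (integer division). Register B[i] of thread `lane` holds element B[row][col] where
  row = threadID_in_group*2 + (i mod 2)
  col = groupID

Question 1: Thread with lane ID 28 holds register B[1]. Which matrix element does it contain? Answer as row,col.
L=28->gid=28>>2=7, tid=28&3=0
[1]->row 0·2+1=1  col gid=7

1,7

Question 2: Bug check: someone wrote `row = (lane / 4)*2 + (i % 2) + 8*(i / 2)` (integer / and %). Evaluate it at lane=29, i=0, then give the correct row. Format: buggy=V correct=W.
buggy=14 correct=2

`(lane / 4)*2 + (i % 2) + 8*(i / 2)`[29,0]->14
lane 29->29/4=7, 29 mod 4=1
i=0  r:2·1+0->2  c:7
row: 14 vs 2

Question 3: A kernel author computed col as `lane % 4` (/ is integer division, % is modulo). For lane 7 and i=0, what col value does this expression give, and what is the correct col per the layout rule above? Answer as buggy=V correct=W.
`lane % 4`[7,0]→3
7: G=1,T=3
[0] (3*2+0,1) = (6,1)
col: 3 vs 1

buggy=3 correct=1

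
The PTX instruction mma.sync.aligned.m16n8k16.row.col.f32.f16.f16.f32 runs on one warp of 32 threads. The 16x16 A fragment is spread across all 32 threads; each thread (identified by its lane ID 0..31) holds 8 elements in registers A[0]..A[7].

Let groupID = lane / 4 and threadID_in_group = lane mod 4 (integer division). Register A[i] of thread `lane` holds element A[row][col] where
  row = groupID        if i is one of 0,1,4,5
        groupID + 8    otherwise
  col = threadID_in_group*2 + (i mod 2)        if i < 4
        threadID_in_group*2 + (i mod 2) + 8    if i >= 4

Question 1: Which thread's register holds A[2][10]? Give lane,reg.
r=2⇒gr=2,Rb=0  c=10⇒Cb=1,th=1,odd=0
L=2*4+1=9  i=1*4+0*2+0=4

9,4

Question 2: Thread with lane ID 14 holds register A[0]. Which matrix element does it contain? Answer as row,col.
3,4

lane 14: gr=3 (14/4), th=2 (14%4)
i=0: r=3+0=3, c=2*2+0+0=4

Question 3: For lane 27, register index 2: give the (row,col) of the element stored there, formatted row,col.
14,6

27: gr=6,th=3
[2] (6+8,3*2+0+0) = (14,6)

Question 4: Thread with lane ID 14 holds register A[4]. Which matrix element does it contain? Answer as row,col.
lane 14=>14/4=3, 14 mod 4=2
i=4  r:3+0=>3  c:2·2+0+8=>12

3,12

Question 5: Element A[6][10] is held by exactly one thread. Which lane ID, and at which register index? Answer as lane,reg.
r:6=>grp=6,rB=0  c:10=>cB=1,tig=1,lo=0
L=6*4+1=25  i=1*4+0*2+0=4

25,4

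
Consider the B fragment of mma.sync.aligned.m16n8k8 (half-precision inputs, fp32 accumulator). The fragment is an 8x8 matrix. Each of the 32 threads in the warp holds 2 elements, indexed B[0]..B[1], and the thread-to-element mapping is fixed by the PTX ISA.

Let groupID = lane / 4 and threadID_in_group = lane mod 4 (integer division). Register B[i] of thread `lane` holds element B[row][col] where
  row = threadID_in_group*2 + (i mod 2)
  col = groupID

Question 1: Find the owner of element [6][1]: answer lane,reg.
c: 1->gid=1  r: 6->tid=3,i&1=0
L=1*4+3=7  i=0=0

7,0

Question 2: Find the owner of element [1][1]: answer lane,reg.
c=1⇒gr=1  r=1⇒th=0,odd=1
L=1*4+0=4  i=1=1

4,1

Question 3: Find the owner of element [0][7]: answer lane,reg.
28,0

c=7⇒gr=7  r=0⇒th=0,odd=0
L=7*4+0=28  i=0=0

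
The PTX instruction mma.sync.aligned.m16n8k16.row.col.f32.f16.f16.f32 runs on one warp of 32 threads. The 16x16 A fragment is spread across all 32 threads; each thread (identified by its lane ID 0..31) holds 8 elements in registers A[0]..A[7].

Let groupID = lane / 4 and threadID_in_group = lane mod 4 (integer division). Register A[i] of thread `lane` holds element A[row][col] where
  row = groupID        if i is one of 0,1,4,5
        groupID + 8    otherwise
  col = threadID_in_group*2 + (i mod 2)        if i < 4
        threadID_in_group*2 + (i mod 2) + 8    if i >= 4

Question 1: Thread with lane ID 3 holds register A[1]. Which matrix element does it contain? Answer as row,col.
0,7

lane 3: G=0 (3/4), T=3 (3%4)
i=1: r=0+0=0, c=3*2+1+0=7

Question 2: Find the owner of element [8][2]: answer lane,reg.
r: 8->gid=0,r8=1  c: 2->c8=0,tid=1,i&1=0
L=0*4+1=1  i=0*4+1*2+0=2

1,2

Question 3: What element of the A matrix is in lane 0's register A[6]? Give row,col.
lane 0→0/4=0, 0 mod 4=0
i=6  r:0+8→8  c:2·0+0+8→8

8,8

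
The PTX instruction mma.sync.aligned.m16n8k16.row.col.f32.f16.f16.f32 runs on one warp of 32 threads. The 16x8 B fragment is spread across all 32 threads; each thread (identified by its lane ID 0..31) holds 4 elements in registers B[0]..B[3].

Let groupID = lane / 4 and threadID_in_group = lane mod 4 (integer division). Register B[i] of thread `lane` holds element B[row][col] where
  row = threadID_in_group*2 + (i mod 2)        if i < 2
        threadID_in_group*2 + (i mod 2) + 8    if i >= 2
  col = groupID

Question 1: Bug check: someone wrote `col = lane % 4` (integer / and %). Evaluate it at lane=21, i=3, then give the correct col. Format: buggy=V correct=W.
buggy=1 correct=5

`lane % 4`[21,3]=>1
L=21=>grp=21>>2=5, tig=21&3=1
[3]=>row 1·2+1+8=11  col grp=5
col: 1 vs 5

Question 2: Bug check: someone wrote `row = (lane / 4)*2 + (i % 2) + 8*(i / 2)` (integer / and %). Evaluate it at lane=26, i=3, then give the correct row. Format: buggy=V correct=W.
`(lane / 4)*2 + (i % 2) + 8*(i / 2)`[26,3]⇒21
lane 26⇒26/4=6, 26 mod 4=2
i=3  r:2·2+1+8⇒13  c:6
row: 21 vs 13

buggy=21 correct=13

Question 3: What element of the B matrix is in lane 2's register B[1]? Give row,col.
2: g=0,t=2
[1] (2*2+1+0,0) = (5,0)

5,0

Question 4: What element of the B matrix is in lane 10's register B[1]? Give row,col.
5,2

lane 10: gr=2 (10/4), th=2 (10%4)
i=1: r=2*2+1+0=5, c=gr=2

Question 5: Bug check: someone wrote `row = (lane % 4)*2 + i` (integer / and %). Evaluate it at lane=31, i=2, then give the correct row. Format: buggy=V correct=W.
`(lane % 4)*2 + i`[31,2]=>8
lane 31: grp=7 (31/4), tig=3 (31%4)
i=2: r=3*2+0+8=14, c=grp=7
row: 8 vs 14

buggy=8 correct=14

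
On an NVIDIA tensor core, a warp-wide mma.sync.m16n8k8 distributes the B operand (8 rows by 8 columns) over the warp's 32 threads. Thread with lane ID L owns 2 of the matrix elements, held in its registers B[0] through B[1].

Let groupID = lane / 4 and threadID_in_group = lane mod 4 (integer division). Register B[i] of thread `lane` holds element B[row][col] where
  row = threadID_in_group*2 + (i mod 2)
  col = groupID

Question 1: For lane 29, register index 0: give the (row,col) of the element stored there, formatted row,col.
lane 29⇒29/4=7, 29 mod 4=1
i=0  r:2·1+0⇒2  c:7

2,7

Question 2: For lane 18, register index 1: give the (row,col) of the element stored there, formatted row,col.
lane 18: gid=4 (18/4), tid=2 (18%4)
i=1: r=2*2+1=5, c=gid=4

5,4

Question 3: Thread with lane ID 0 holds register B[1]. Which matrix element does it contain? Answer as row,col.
L=0->gid=0>>2=0, tid=0&3=0
[1]->row 0·2+1=1  col gid=0

1,0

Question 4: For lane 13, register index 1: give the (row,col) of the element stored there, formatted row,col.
3,3

13: G=3,T=1
[1] (1*2+1,3) = (3,3)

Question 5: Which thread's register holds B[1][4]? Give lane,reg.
16,1

c=4->g=4  r=1->t=0,b0=1
L=4*4+0=16  i=1=1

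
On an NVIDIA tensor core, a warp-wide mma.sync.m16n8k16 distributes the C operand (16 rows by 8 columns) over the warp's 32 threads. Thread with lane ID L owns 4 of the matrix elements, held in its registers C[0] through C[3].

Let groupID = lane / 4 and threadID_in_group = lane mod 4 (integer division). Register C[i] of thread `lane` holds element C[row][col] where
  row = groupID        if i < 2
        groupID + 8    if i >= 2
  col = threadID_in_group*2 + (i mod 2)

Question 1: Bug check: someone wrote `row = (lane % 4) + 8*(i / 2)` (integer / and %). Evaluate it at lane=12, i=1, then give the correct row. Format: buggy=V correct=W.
buggy=0 correct=3

`(lane % 4) + 8*(i / 2)`[12,1]->0
lane 12->12/4=3, 12 mod 4=0
i=1  r:3+0->3  c:2·0+1->1
row: 0 vs 3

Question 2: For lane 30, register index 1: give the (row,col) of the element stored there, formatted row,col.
lane 30->30/4=7, 30 mod 4=2
i=1  r:7+0->7  c:2·2+1->5

7,5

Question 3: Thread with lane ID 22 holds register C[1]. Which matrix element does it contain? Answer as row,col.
22: gid=5,tid=2
[1] (5+0,2*2+1) = (5,5)

5,5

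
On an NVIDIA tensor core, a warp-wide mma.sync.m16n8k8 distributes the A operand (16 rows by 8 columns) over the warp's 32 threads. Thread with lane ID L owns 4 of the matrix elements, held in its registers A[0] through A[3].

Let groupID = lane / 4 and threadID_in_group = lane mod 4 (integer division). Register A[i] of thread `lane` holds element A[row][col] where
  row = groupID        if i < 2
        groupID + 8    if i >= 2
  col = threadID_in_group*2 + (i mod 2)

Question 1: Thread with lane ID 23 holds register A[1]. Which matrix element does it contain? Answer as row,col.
5,7

lane 23=>23/4=5, 23 mod 4=3
i=1  r:5+0=>5  c:2·3+1=>7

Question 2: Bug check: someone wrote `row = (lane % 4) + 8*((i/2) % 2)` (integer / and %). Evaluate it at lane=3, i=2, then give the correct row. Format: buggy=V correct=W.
`(lane % 4) + 8*((i/2) % 2)`[3,2]⇒11
lane 3⇒3/4=0, 3 mod 4=3
i=2  r:0+8⇒8  c:2·3+0⇒6
row: 11 vs 8

buggy=11 correct=8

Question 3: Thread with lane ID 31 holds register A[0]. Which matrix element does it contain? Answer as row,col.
7,6

L=31->g=31>>2=7, t=31&3=3
[0]->row 7+0=7  col 3·2+0=6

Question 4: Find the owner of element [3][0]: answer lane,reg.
r=3→G=3,rhi=0  c=0→T=0,p=0
L=3*4+0=12  i=0*2+0=0

12,0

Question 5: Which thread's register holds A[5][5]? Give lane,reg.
22,1

r=5->g=5,rb=0  c=5->t=2,b0=1
L=5*4+2=22  i=0*2+1=1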